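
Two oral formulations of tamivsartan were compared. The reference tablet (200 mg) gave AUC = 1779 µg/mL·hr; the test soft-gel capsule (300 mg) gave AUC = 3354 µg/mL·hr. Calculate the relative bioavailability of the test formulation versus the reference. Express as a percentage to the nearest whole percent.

F_rel = (AUC_test/D_test) / (AUC_ref/D_ref)
      = (3354/300) / (1779/200)
      = 11.18 / 8.895 = 1.2569 = 125.69%

F_rel = 126%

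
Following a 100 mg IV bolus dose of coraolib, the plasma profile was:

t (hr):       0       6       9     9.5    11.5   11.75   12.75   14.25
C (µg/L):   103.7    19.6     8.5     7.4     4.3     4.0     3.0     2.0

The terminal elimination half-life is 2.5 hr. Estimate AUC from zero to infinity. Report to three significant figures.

AUC = 443 µg/L·hr

Trapezoidal AUC_0→14.25:
  [0→6]: (103.7+19.6)/2 × 6 = 369.9
  [6→9]: (19.6+8.5)/2 × 3 = 42.15
  [9→9.5]: (8.5+7.4)/2 × 0.5 = 3.975
  [9.5→11.5]: (7.4+4.3)/2 × 2 = 11.7
  [11.5→11.75]: (4.3+4.0)/2 × 0.25 = 1.0375
  [11.75→12.75]: (4.0+3.0)/2 × 1 = 3.5
  [12.75→14.25]: (3.0+2.0)/2 × 1.5 = 3.75
  Sum = 436.0125 µg/L·hr
k_e = ln2 / t½ = 0.693147 / 2.5 = 0.2773 hr^-1
Extrapolated tail: C_last / k_e = 2.0 / 0.2773 = 7.212
AUC_0→∞ = 436.0125 + 7.212 = 443.2245 µg/L·hr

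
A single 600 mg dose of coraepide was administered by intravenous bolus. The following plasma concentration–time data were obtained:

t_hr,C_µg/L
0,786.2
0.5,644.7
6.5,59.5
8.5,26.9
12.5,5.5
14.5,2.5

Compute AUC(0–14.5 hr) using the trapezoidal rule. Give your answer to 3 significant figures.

Trapezoidal AUC_0→14.5:
  [0→0.5]: (786.2+644.7)/2 × 0.5 = 357.725
  [0.5→6.5]: (644.7+59.5)/2 × 6 = 2112.6
  [6.5→8.5]: (59.5+26.9)/2 × 2 = 86.4
  [8.5→12.5]: (26.9+5.5)/2 × 4 = 64.8
  [12.5→14.5]: (5.5+2.5)/2 × 2 = 8.0
  Sum = 2629.525 µg/L·hr

AUC = 2630 µg/L·hr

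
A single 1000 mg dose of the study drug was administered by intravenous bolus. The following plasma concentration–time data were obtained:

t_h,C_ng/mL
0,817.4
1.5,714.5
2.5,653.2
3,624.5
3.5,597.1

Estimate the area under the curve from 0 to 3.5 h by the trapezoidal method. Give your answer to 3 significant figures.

Trapezoidal AUC_0→3.5:
  [0→1.5]: (817.4+714.5)/2 × 1.5 = 1148.925
  [1.5→2.5]: (714.5+653.2)/2 × 1 = 683.85
  [2.5→3]: (653.2+624.5)/2 × 0.5 = 319.425
  [3→3.5]: (624.5+597.1)/2 × 0.5 = 305.4
  Sum = 2457.6 ng/mL·h

AUC = 2460 ng/mL·h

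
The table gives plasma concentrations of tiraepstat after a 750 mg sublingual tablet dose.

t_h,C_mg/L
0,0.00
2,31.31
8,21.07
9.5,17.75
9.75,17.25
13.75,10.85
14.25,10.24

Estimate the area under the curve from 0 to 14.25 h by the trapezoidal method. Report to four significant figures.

AUC = 283.4 mg/L·h

Trapezoidal AUC_0→14.25:
  [0→2]: (0.00+31.31)/2 × 2 = 31.31
  [2→8]: (31.31+21.07)/2 × 6 = 157.14
  [8→9.5]: (21.07+17.75)/2 × 1.5 = 29.115
  [9.5→9.75]: (17.75+17.25)/2 × 0.25 = 4.375
  [9.75→13.75]: (17.25+10.85)/2 × 4 = 56.2
  [13.75→14.25]: (10.85+10.24)/2 × 0.5 = 5.2725
  Sum = 283.4125 mg/L·h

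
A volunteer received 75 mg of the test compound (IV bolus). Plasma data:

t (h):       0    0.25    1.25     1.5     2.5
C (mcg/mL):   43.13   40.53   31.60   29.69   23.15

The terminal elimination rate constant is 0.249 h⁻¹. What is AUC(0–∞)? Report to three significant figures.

AUC = 174 mcg/mL·h

Trapezoidal AUC_0→2.5:
  [0→0.25]: (43.13+40.53)/2 × 0.25 = 10.4575
  [0.25→1.25]: (40.53+31.60)/2 × 1 = 36.065
  [1.25→1.5]: (31.60+29.69)/2 × 0.25 = 7.66125
  [1.5→2.5]: (29.69+23.15)/2 × 1 = 26.42
  Sum = 80.60375 mcg/mL·h
Extrapolated tail: C_last / k_e = 23.15 / 0.249 = 92.972
AUC_0→∞ = 80.60375 + 92.972 = 173.57575 mcg/mL·h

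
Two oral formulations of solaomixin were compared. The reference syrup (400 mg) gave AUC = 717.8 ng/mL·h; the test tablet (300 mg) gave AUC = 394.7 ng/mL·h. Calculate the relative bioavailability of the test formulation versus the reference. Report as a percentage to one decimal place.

F_rel = 73.3%

F_rel = (AUC_test/D_test) / (AUC_ref/D_ref)
      = (394.7/300) / (717.8/400)
      = 1.31567 / 1.7945 = 0.7332 = 73.32%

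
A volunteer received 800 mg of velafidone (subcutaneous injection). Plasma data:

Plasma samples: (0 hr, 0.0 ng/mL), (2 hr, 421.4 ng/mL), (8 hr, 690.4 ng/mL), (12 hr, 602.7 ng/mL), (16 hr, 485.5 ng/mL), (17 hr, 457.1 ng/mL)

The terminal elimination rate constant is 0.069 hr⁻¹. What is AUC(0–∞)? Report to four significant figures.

AUC = 15620 ng/mL·hr

Trapezoidal AUC_0→17:
  [0→2]: (0.0+421.4)/2 × 2 = 421.4
  [2→8]: (421.4+690.4)/2 × 6 = 3335.4
  [8→12]: (690.4+602.7)/2 × 4 = 2586.2
  [12→16]: (602.7+485.5)/2 × 4 = 2176.4
  [16→17]: (485.5+457.1)/2 × 1 = 471.3
  Sum = 8990.7 ng/mL·hr
Extrapolated tail: C_last / k_e = 457.1 / 0.069 = 6624.638
AUC_0→∞ = 8990.7 + 6624.638 = 15615.338 ng/mL·hr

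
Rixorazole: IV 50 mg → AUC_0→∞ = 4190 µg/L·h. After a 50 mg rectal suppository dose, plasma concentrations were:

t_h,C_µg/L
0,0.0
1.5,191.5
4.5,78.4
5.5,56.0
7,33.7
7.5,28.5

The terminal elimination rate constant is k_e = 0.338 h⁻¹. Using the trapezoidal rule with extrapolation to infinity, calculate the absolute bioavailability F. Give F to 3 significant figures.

Trapezoidal AUC_0→7.5 (rectal suppository):
  [0→1.5]: (0.0+191.5)/2 × 1.5 = 143.625
  [1.5→4.5]: (191.5+78.4)/2 × 3 = 404.85
  [4.5→5.5]: (78.4+56.0)/2 × 1 = 67.2
  [5.5→7]: (56.0+33.7)/2 × 1.5 = 67.275
  [7→7.5]: (33.7+28.5)/2 × 0.5 = 15.55
  Sum = 698.5 µg/L·h
Tail: C_last/k_e = 28.5/0.338 = 84.320
AUC_0→∞ (rectal suppository) = 698.5 + 84.320 = 782.82 µg/L·h
F = (AUC_ev/D_ev)/(AUC_iv/D_iv) = (782.82/50)/(4190/50) = 15.6564/83.8 = 0.1868

F = 0.187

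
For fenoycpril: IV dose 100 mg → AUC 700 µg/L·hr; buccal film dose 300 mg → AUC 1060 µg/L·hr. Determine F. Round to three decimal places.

F = 0.505

F = (AUC_ev / D_ev) / (AUC_iv / D_iv)
  = (1060/300) / (700/100)
  = 3.53333 / 7 = 0.5048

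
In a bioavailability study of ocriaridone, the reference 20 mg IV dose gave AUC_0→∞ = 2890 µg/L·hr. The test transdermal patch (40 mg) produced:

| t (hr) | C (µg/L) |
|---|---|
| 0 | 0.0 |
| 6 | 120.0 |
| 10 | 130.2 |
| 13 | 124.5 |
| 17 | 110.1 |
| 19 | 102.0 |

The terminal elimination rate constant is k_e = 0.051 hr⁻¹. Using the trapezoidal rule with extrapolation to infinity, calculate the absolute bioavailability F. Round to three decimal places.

F = 0.679

Trapezoidal AUC_0→19 (transdermal patch):
  [0→6]: (0.0+120.0)/2 × 6 = 360.0
  [6→10]: (120.0+130.2)/2 × 4 = 500.4
  [10→13]: (130.2+124.5)/2 × 3 = 382.05
  [13→17]: (124.5+110.1)/2 × 4 = 469.2
  [17→19]: (110.1+102.0)/2 × 2 = 212.1
  Sum = 1923.75 µg/L·hr
Tail: C_last/k_e = 102.0/0.051 = 2000.000
AUC_0→∞ (transdermal patch) = 1923.75 + 2000.000 = 3923.75 µg/L·hr
F = (AUC_ev/D_ev)/(AUC_iv/D_iv) = (3923.75/40)/(2890/20) = 98.09375/144.5 = 0.6788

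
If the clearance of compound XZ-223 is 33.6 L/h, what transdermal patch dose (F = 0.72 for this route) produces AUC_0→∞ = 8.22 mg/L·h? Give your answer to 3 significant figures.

Dose = CL × AUC_0→∞ / F
     = 33.6 × 8.22 / 0.72 = 383.6 mg

Dose = 384 mg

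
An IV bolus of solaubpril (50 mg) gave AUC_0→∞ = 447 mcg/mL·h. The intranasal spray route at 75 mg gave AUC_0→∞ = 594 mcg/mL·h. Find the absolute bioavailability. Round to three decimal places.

F = (AUC_ev / D_ev) / (AUC_iv / D_iv)
  = (594/75) / (447/50)
  = 7.92 / 8.94 = 0.8859

F = 0.886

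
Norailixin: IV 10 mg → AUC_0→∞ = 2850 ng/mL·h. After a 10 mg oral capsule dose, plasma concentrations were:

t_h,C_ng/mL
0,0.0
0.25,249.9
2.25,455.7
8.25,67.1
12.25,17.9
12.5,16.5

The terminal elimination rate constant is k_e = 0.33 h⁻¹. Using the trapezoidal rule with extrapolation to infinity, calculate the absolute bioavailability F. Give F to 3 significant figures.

Trapezoidal AUC_0→12.5 (oral capsule):
  [0→0.25]: (0.0+249.9)/2 × 0.25 = 31.2375
  [0.25→2.25]: (249.9+455.7)/2 × 2 = 705.6
  [2.25→8.25]: (455.7+67.1)/2 × 6 = 1568.4
  [8.25→12.25]: (67.1+17.9)/2 × 4 = 170.0
  [12.25→12.5]: (17.9+16.5)/2 × 0.25 = 4.3
  Sum = 2479.5375 ng/mL·h
Tail: C_last/k_e = 16.5/0.33 = 50.000
AUC_0→∞ (oral capsule) = 2479.5375 + 50.000 = 2529.5375 ng/mL·h
F = (AUC_ev/D_ev)/(AUC_iv/D_iv) = (2529.5375/10)/(2850/10) = 252.95375/285 = 0.8876

F = 0.888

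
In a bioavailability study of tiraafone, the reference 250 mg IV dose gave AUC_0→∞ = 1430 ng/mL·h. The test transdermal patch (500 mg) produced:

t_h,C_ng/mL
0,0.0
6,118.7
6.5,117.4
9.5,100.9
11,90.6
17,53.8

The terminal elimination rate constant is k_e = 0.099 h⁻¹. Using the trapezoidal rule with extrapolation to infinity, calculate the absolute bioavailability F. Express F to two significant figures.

Trapezoidal AUC_0→17 (transdermal patch):
  [0→6]: (0.0+118.7)/2 × 6 = 356.1
  [6→6.5]: (118.7+117.4)/2 × 0.5 = 59.025
  [6.5→9.5]: (117.4+100.9)/2 × 3 = 327.45
  [9.5→11]: (100.9+90.6)/2 × 1.5 = 143.625
  [11→17]: (90.6+53.8)/2 × 6 = 433.2
  Sum = 1319.4 ng/mL·h
Tail: C_last/k_e = 53.8/0.099 = 543.434
AUC_0→∞ (transdermal patch) = 1319.4 + 543.434 = 1862.834 ng/mL·h
F = (AUC_ev/D_ev)/(AUC_iv/D_iv) = (1862.834/500)/(1430/250) = 3.725668/5.72 = 0.6513

F = 0.65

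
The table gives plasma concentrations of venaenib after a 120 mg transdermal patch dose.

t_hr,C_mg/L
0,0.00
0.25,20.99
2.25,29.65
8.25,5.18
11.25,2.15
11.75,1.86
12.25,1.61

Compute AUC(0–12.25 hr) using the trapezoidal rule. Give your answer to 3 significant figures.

Trapezoidal AUC_0→12.25:
  [0→0.25]: (0.00+20.99)/2 × 0.25 = 2.62375
  [0.25→2.25]: (20.99+29.65)/2 × 2 = 50.64
  [2.25→8.25]: (29.65+5.18)/2 × 6 = 104.49
  [8.25→11.25]: (5.18+2.15)/2 × 3 = 10.995
  [11.25→11.75]: (2.15+1.86)/2 × 0.5 = 1.0025
  [11.75→12.25]: (1.86+1.61)/2 × 0.5 = 0.8675
  Sum = 170.61875 mg/L·hr

AUC = 171 mg/L·hr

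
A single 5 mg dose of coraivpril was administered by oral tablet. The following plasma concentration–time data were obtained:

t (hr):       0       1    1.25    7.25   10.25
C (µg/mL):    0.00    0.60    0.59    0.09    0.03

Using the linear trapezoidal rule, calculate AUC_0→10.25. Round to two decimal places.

AUC = 2.67 µg/mL·hr

Trapezoidal AUC_0→10.25:
  [0→1]: (0.00+0.60)/2 × 1 = 0.3
  [1→1.25]: (0.60+0.59)/2 × 0.25 = 0.14875
  [1.25→7.25]: (0.59+0.09)/2 × 6 = 2.04
  [7.25→10.25]: (0.09+0.03)/2 × 3 = 0.18
  Sum = 2.66875 µg/mL·hr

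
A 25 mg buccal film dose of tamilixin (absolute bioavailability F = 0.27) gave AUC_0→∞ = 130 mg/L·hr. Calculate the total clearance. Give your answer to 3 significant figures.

CL = 0.0519 L/hr

CL = F × Dose / AUC_0→∞
   = 0.27 × 25 / 130 = 0.0519231 L/hr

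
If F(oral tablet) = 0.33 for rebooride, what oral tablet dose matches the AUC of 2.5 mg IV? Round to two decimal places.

D_oral = 7.58 mg

For equal systemic exposure: F × D_ev = D_iv
D_ev = D_iv / F = 2.5 / 0.33 = 7.57576 mg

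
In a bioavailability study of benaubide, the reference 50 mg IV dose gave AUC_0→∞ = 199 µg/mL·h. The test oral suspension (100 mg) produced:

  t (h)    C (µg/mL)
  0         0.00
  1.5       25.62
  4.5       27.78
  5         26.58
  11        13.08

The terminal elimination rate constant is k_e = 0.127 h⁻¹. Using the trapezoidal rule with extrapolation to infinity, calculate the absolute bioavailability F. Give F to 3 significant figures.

Trapezoidal AUC_0→11 (oral suspension):
  [0→1.5]: (0.00+25.62)/2 × 1.5 = 19.215
  [1.5→4.5]: (25.62+27.78)/2 × 3 = 80.1
  [4.5→5]: (27.78+26.58)/2 × 0.5 = 13.59
  [5→11]: (26.58+13.08)/2 × 6 = 118.98
  Sum = 231.885 µg/mL·h
Tail: C_last/k_e = 13.08/0.127 = 102.992
AUC_0→∞ (oral suspension) = 231.885 + 102.992 = 334.877 µg/mL·h
F = (AUC_ev/D_ev)/(AUC_iv/D_iv) = (334.877/100)/(199/50) = 3.34877/3.98 = 0.8414

F = 0.841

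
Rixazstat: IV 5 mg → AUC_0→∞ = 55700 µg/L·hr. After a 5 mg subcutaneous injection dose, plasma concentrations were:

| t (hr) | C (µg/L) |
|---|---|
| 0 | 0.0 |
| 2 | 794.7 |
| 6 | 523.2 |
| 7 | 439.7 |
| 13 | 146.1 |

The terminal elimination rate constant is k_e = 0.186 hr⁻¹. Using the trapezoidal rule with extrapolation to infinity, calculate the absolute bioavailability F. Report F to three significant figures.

F = 0.116

Trapezoidal AUC_0→13 (subcutaneous injection):
  [0→2]: (0.0+794.7)/2 × 2 = 794.7
  [2→6]: (794.7+523.2)/2 × 4 = 2635.8
  [6→7]: (523.2+439.7)/2 × 1 = 481.45
  [7→13]: (439.7+146.1)/2 × 6 = 1757.4
  Sum = 5669.35 µg/L·hr
Tail: C_last/k_e = 146.1/0.186 = 785.484
AUC_0→∞ (subcutaneous injection) = 5669.35 + 785.484 = 6454.834 µg/L·hr
F = (AUC_ev/D_ev)/(AUC_iv/D_iv) = (6454.834/5)/(55700/5) = 1290.9668/11140 = 0.1159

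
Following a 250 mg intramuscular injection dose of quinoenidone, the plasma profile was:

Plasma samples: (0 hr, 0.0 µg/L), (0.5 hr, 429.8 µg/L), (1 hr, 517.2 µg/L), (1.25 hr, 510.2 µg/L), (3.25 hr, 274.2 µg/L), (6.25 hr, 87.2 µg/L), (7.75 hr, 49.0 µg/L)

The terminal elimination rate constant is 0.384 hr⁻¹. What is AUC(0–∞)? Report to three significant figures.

AUC = 2030 µg/L·hr

Trapezoidal AUC_0→7.75:
  [0→0.5]: (0.0+429.8)/2 × 0.5 = 107.45
  [0.5→1]: (429.8+517.2)/2 × 0.5 = 236.75
  [1→1.25]: (517.2+510.2)/2 × 0.25 = 128.425
  [1.25→3.25]: (510.2+274.2)/2 × 2 = 784.4
  [3.25→6.25]: (274.2+87.2)/2 × 3 = 542.1
  [6.25→7.75]: (87.2+49.0)/2 × 1.5 = 102.15
  Sum = 1901.275 µg/L·hr
Extrapolated tail: C_last / k_e = 49.0 / 0.384 = 127.604
AUC_0→∞ = 1901.275 + 127.604 = 2028.879 µg/L·hr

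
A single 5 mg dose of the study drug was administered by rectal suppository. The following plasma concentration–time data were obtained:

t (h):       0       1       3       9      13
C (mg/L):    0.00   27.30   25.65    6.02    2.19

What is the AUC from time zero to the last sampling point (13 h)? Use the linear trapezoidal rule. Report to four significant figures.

Trapezoidal AUC_0→13:
  [0→1]: (0.00+27.30)/2 × 1 = 13.65
  [1→3]: (27.30+25.65)/2 × 2 = 52.95
  [3→9]: (25.65+6.02)/2 × 6 = 95.01
  [9→13]: (6.02+2.19)/2 × 4 = 16.42
  Sum = 178.03 mg/L·h

AUC = 178.0 mg/L·h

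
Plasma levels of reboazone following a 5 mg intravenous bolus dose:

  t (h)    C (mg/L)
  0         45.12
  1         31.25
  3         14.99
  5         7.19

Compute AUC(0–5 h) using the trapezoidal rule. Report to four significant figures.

AUC = 106.6 mg/L·h

Trapezoidal AUC_0→5:
  [0→1]: (45.12+31.25)/2 × 1 = 38.185
  [1→3]: (31.25+14.99)/2 × 2 = 46.24
  [3→5]: (14.99+7.19)/2 × 2 = 22.18
  Sum = 106.605 mg/L·h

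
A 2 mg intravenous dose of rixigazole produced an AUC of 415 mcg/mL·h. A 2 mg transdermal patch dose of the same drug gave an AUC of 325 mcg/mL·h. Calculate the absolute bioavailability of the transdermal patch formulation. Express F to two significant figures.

F = 0.78

F = (AUC_ev / D_ev) / (AUC_iv / D_iv)
  = (325/2) / (415/2)
  = 162.5 / 207.5 = 0.7831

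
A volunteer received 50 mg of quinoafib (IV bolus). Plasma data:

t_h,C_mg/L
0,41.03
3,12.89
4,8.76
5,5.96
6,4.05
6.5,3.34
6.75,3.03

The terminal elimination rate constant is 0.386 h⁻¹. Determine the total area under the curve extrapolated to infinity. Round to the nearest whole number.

Trapezoidal AUC_0→6.75:
  [0→3]: (41.03+12.89)/2 × 3 = 80.88
  [3→4]: (12.89+8.76)/2 × 1 = 10.825
  [4→5]: (8.76+5.96)/2 × 1 = 7.36
  [5→6]: (5.96+4.05)/2 × 1 = 5.005
  [6→6.5]: (4.05+3.34)/2 × 0.5 = 1.8475
  [6.5→6.75]: (3.34+3.03)/2 × 0.25 = 0.79625
  Sum = 106.71375 mg/L·h
Extrapolated tail: C_last / k_e = 3.03 / 0.386 = 7.850
AUC_0→∞ = 106.71375 + 7.850 = 114.56375 mg/L·h

AUC = 115 mg/L·h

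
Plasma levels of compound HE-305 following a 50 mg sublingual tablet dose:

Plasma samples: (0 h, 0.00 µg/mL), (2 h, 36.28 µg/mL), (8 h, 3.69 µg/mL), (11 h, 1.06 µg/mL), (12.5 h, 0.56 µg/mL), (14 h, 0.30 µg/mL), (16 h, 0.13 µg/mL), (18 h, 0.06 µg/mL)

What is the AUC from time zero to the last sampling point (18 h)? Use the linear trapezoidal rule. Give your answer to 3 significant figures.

AUC = 166 µg/mL·h

Trapezoidal AUC_0→18:
  [0→2]: (0.00+36.28)/2 × 2 = 36.28
  [2→8]: (36.28+3.69)/2 × 6 = 119.91
  [8→11]: (3.69+1.06)/2 × 3 = 7.125
  [11→12.5]: (1.06+0.56)/2 × 1.5 = 1.215
  [12.5→14]: (0.56+0.30)/2 × 1.5 = 0.645
  [14→16]: (0.30+0.13)/2 × 2 = 0.43
  [16→18]: (0.13+0.06)/2 × 2 = 0.19
  Sum = 165.795 µg/mL·h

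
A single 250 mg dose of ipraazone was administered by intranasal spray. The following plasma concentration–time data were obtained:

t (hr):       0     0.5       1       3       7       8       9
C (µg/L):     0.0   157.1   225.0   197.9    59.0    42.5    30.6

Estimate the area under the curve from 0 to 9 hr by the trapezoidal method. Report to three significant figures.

AUC = 1160 µg/L·hr

Trapezoidal AUC_0→9:
  [0→0.5]: (0.0+157.1)/2 × 0.5 = 39.275
  [0.5→1]: (157.1+225.0)/2 × 0.5 = 95.525
  [1→3]: (225.0+197.9)/2 × 2 = 422.9
  [3→7]: (197.9+59.0)/2 × 4 = 513.8
  [7→8]: (59.0+42.5)/2 × 1 = 50.75
  [8→9]: (42.5+30.6)/2 × 1 = 36.55
  Sum = 1158.8 µg/L·hr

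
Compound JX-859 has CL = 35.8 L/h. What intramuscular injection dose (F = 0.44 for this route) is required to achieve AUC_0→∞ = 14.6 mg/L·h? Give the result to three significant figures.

Dose = 1190 mg

Dose = CL × AUC_0→∞ / F
     = 35.8 × 14.6 / 0.44 = 1187.91 mg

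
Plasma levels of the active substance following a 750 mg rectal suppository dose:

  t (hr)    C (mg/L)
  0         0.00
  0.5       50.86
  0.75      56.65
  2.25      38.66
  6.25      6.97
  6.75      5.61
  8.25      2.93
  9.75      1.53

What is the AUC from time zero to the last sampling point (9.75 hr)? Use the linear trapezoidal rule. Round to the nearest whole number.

AUC = 202 mg/L·hr

Trapezoidal AUC_0→9.75:
  [0→0.5]: (0.00+50.86)/2 × 0.5 = 12.715
  [0.5→0.75]: (50.86+56.65)/2 × 0.25 = 13.43875
  [0.75→2.25]: (56.65+38.66)/2 × 1.5 = 71.4825
  [2.25→6.25]: (38.66+6.97)/2 × 4 = 91.26
  [6.25→6.75]: (6.97+5.61)/2 × 0.5 = 3.145
  [6.75→8.25]: (5.61+2.93)/2 × 1.5 = 6.405
  [8.25→9.75]: (2.93+1.53)/2 × 1.5 = 3.345
  Sum = 201.79125 mg/L·hr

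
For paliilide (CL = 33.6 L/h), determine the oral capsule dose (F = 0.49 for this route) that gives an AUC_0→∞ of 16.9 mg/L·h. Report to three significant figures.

Dose = 1160 mg

Dose = CL × AUC_0→∞ / F
     = 33.6 × 16.9 / 0.49 = 1158.86 mg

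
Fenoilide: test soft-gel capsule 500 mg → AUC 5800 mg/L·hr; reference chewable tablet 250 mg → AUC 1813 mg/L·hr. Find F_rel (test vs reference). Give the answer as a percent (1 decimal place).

F_rel = 160.0%

F_rel = (AUC_test/D_test) / (AUC_ref/D_ref)
      = (5800/500) / (1813/250)
      = 11.6 / 7.252 = 1.5996 = 159.96%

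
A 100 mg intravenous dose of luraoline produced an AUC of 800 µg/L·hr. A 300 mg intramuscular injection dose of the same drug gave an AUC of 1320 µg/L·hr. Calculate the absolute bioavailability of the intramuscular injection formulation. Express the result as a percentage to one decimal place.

F = (AUC_ev / D_ev) / (AUC_iv / D_iv)
  = (1320/300) / (800/100)
  = 4.4 / 8 = 0.5500
  = 55.00%

F = 55.0%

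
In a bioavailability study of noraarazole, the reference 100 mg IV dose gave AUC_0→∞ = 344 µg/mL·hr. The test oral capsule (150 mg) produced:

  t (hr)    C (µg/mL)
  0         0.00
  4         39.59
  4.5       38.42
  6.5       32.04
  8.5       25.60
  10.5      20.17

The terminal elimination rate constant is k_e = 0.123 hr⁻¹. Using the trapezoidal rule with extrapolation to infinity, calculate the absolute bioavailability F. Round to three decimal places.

F = 0.846

Trapezoidal AUC_0→10.5 (oral capsule):
  [0→4]: (0.00+39.59)/2 × 4 = 79.18
  [4→4.5]: (39.59+38.42)/2 × 0.5 = 19.5025
  [4.5→6.5]: (38.42+32.04)/2 × 2 = 70.46
  [6.5→8.5]: (32.04+25.60)/2 × 2 = 57.64
  [8.5→10.5]: (25.60+20.17)/2 × 2 = 45.77
  Sum = 272.5525 µg/mL·hr
Tail: C_last/k_e = 20.17/0.123 = 163.984
AUC_0→∞ (oral capsule) = 272.5525 + 163.984 = 436.5365 µg/mL·hr
F = (AUC_ev/D_ev)/(AUC_iv/D_iv) = (436.5365/150)/(344/100) = 2.91024/3.44 = 0.8460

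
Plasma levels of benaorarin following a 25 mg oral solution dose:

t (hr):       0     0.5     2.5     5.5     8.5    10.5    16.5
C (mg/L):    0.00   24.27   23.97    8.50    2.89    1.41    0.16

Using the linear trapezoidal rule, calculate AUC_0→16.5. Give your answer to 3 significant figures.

Trapezoidal AUC_0→16.5:
  [0→0.5]: (0.00+24.27)/2 × 0.5 = 6.0675
  [0.5→2.5]: (24.27+23.97)/2 × 2 = 48.24
  [2.5→5.5]: (23.97+8.50)/2 × 3 = 48.705
  [5.5→8.5]: (8.50+2.89)/2 × 3 = 17.085
  [8.5→10.5]: (2.89+1.41)/2 × 2 = 4.3
  [10.5→16.5]: (1.41+0.16)/2 × 6 = 4.71
  Sum = 129.1075 mg/L·hr

AUC = 129 mg/L·hr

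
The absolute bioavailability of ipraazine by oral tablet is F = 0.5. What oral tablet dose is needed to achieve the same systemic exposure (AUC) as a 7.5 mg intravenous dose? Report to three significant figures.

For equal systemic exposure: F × D_ev = D_iv
D_ev = D_iv / F = 7.5 / 0.5 = 15 mg

D_oral = 15.0 mg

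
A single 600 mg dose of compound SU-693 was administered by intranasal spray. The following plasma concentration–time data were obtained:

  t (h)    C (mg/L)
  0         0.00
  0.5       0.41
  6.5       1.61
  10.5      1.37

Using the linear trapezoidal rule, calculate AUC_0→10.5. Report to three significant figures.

Trapezoidal AUC_0→10.5:
  [0→0.5]: (0.00+0.41)/2 × 0.5 = 0.1025
  [0.5→6.5]: (0.41+1.61)/2 × 6 = 6.06
  [6.5→10.5]: (1.61+1.37)/2 × 4 = 5.96
  Sum = 12.1225 mg/L·h

AUC = 12.1 mg/L·h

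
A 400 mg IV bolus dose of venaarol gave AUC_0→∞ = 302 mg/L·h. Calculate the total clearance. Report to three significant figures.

CL = Dose_iv / AUC_0→∞
   = 400 / 302 = 1.3245 L/h

CL = 1.32 L/h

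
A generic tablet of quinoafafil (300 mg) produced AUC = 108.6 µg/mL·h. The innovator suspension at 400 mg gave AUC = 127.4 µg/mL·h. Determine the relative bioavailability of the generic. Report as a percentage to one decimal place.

F_rel = (AUC_test/D_test) / (AUC_ref/D_ref)
      = (108.6/300) / (127.4/400)
      = 0.362 / 0.3185 = 1.1366 = 113.66%

F_rel = 113.7%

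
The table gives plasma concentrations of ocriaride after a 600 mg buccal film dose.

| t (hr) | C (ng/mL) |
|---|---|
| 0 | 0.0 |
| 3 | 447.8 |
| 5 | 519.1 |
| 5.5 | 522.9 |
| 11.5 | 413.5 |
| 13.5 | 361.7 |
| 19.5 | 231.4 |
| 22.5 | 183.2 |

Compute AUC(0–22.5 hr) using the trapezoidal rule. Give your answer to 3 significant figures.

AUC = 7880 ng/mL·hr

Trapezoidal AUC_0→22.5:
  [0→3]: (0.0+447.8)/2 × 3 = 671.7
  [3→5]: (447.8+519.1)/2 × 2 = 966.9
  [5→5.5]: (519.1+522.9)/2 × 0.5 = 260.5
  [5.5→11.5]: (522.9+413.5)/2 × 6 = 2809.2
  [11.5→13.5]: (413.5+361.7)/2 × 2 = 775.2
  [13.5→19.5]: (361.7+231.4)/2 × 6 = 1779.3
  [19.5→22.5]: (231.4+183.2)/2 × 3 = 621.9
  Sum = 7884.7 ng/mL·hr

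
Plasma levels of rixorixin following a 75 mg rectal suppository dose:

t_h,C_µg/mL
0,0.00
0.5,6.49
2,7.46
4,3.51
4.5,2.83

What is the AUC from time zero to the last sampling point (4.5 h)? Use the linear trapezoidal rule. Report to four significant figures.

Trapezoidal AUC_0→4.5:
  [0→0.5]: (0.00+6.49)/2 × 0.5 = 1.6225
  [0.5→2]: (6.49+7.46)/2 × 1.5 = 10.4625
  [2→4]: (7.46+3.51)/2 × 2 = 10.97
  [4→4.5]: (3.51+2.83)/2 × 0.5 = 1.585
  Sum = 24.64 µg/mL·h

AUC = 24.64 µg/mL·h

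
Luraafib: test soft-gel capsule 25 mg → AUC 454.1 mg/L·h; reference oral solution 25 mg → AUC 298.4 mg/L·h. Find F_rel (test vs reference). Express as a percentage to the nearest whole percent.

F_rel = (AUC_test/D_test) / (AUC_ref/D_ref)
      = (454.1/25) / (298.4/25)
      = 18.164 / 11.936 = 1.5218 = 152.18%

F_rel = 152%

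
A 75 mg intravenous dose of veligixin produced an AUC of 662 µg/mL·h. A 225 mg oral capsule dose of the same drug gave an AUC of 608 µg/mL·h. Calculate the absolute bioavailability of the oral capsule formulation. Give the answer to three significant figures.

F = 0.306

F = (AUC_ev / D_ev) / (AUC_iv / D_iv)
  = (608/225) / (662/75)
  = 2.70222 / 8.82667 = 0.3061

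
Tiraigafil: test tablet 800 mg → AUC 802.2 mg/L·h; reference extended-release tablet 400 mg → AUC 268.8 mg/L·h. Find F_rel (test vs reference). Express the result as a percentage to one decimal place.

F_rel = 149.2%

F_rel = (AUC_test/D_test) / (AUC_ref/D_ref)
      = (802.2/800) / (268.8/400)
      = 1.00275 / 0.672 = 1.4922 = 149.22%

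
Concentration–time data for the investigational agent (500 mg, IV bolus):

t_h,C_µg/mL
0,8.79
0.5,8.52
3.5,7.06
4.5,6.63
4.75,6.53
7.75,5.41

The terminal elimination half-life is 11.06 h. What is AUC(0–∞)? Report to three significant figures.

Trapezoidal AUC_0→7.75:
  [0→0.5]: (8.79+8.52)/2 × 0.5 = 4.3275
  [0.5→3.5]: (8.52+7.06)/2 × 3 = 23.37
  [3.5→4.5]: (7.06+6.63)/2 × 1 = 6.845
  [4.5→4.75]: (6.63+6.53)/2 × 0.25 = 1.645
  [4.75→7.75]: (6.53+5.41)/2 × 3 = 17.91
  Sum = 54.0975 µg/mL·h
k_e = ln2 / t½ = 0.693147 / 11.06 = 0.0627 h^-1
Extrapolated tail: C_last / k_e = 5.41 / 0.0627 = 86.284
AUC_0→∞ = 54.0975 + 86.284 = 140.3815 µg/mL·h

AUC = 140 µg/mL·h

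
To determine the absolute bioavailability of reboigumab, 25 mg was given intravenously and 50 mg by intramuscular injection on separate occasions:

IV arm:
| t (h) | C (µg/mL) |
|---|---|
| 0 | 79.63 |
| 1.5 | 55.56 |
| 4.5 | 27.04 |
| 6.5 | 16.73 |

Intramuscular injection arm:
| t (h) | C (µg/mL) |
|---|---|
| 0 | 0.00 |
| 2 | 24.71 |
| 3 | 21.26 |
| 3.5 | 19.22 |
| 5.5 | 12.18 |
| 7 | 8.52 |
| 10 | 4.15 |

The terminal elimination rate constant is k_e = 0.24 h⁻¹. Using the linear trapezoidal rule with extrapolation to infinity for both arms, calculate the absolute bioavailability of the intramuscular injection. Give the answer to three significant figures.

Trapezoidal AUC_0→6.5 (IV):
  [0→1.5]: (79.63+55.56)/2 × 1.5 = 101.3925
  [1.5→4.5]: (55.56+27.04)/2 × 3 = 123.9
  [4.5→6.5]: (27.04+16.73)/2 × 2 = 43.77
  Sum = 269.0625 µg/mL·h
IV tail: 16.73/0.24 = 69.708; AUC_iv,0→∞ = 269.0625 + 69.708 = 338.7705 µg/mL·h
Trapezoidal AUC_0→10 (intramuscular injection):
  [0→2]: (0.00+24.71)/2 × 2 = 24.71
  [2→3]: (24.71+21.26)/2 × 1 = 22.985
  [3→3.5]: (21.26+19.22)/2 × 0.5 = 10.12
  [3.5→5.5]: (19.22+12.18)/2 × 2 = 31.4
  [5.5→7]: (12.18+8.52)/2 × 1.5 = 15.525
  [7→10]: (8.52+4.15)/2 × 3 = 19.005
  Sum = 123.745 µg/mL·h
intramuscular injection tail: 4.15/0.24 = 17.292; AUC_ev,0→∞ = 123.745 + 17.292 = 141.037 µg/mL·h
F = (AUC_ev/D_ev)/(AUC_iv/D_iv) = (141.037/50)/(338.7705/25) = 2.82074/13.55082 = 0.2082

F = 0.208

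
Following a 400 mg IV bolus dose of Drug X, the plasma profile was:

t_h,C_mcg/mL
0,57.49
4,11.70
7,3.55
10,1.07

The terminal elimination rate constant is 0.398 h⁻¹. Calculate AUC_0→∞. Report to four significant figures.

Trapezoidal AUC_0→10:
  [0→4]: (57.49+11.70)/2 × 4 = 138.38
  [4→7]: (11.70+3.55)/2 × 3 = 22.875
  [7→10]: (3.55+1.07)/2 × 3 = 6.93
  Sum = 168.185 mcg/mL·h
Extrapolated tail: C_last / k_e = 1.07 / 0.398 = 2.688
AUC_0→∞ = 168.185 + 2.688 = 170.873 mcg/mL·h

AUC = 170.9 mcg/mL·h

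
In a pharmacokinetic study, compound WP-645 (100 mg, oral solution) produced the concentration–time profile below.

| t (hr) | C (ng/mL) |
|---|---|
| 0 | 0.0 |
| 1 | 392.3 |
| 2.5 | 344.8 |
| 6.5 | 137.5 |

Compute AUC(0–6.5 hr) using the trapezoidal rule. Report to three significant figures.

AUC = 1710 ng/mL·hr

Trapezoidal AUC_0→6.5:
  [0→1]: (0.0+392.3)/2 × 1 = 196.15
  [1→2.5]: (392.3+344.8)/2 × 1.5 = 552.825
  [2.5→6.5]: (344.8+137.5)/2 × 4 = 964.6
  Sum = 1713.575 ng/mL·hr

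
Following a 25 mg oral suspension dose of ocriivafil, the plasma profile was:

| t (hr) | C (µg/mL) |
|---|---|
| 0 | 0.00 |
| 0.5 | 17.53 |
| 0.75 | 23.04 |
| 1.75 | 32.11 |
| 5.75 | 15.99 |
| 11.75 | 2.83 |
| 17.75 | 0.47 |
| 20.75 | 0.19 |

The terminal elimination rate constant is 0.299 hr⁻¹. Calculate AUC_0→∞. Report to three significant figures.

Trapezoidal AUC_0→20.75:
  [0→0.5]: (0.00+17.53)/2 × 0.5 = 4.3825
  [0.5→0.75]: (17.53+23.04)/2 × 0.25 = 5.07125
  [0.75→1.75]: (23.04+32.11)/2 × 1 = 27.575
  [1.75→5.75]: (32.11+15.99)/2 × 4 = 96.2
  [5.75→11.75]: (15.99+2.83)/2 × 6 = 56.46
  [11.75→17.75]: (2.83+0.47)/2 × 6 = 9.9
  [17.75→20.75]: (0.47+0.19)/2 × 3 = 0.99
  Sum = 200.57875 µg/mL·hr
Extrapolated tail: C_last / k_e = 0.19 / 0.299 = 0.635
AUC_0→∞ = 200.57875 + 0.635 = 201.21375 µg/mL·hr

AUC = 201 µg/mL·hr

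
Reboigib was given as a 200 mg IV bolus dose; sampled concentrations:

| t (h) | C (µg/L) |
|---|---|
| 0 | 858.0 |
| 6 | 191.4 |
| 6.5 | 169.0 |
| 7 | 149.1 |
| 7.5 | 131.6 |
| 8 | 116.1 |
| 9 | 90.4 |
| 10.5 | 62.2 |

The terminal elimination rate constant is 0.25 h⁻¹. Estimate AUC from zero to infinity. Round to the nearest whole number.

AUC = 3916 µg/L·h

Trapezoidal AUC_0→10.5:
  [0→6]: (858.0+191.4)/2 × 6 = 3148.2
  [6→6.5]: (191.4+169.0)/2 × 0.5 = 90.1
  [6.5→7]: (169.0+149.1)/2 × 0.5 = 79.525
  [7→7.5]: (149.1+131.6)/2 × 0.5 = 70.175
  [7.5→8]: (131.6+116.1)/2 × 0.5 = 61.925
  [8→9]: (116.1+90.4)/2 × 1 = 103.25
  [9→10.5]: (90.4+62.2)/2 × 1.5 = 114.45
  Sum = 3667.625 µg/L·h
Extrapolated tail: C_last / k_e = 62.2 / 0.25 = 248.800
AUC_0→∞ = 3667.625 + 248.800 = 3916.425 µg/L·h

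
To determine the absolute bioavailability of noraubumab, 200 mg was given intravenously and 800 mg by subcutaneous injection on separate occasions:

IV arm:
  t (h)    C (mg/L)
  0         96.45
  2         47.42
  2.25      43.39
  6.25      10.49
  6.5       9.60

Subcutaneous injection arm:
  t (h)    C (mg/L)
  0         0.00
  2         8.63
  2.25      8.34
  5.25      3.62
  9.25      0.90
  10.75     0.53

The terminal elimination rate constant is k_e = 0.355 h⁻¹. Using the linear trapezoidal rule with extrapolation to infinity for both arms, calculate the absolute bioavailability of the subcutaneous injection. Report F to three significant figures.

Trapezoidal AUC_0→6.5 (IV):
  [0→2]: (96.45+47.42)/2 × 2 = 143.87
  [2→2.25]: (47.42+43.39)/2 × 0.25 = 11.35125
  [2.25→6.25]: (43.39+10.49)/2 × 4 = 107.76
  [6.25→6.5]: (10.49+9.60)/2 × 0.25 = 2.51125
  Sum = 265.4925 mg/L·h
IV tail: 9.60/0.355 = 27.042; AUC_iv,0→∞ = 265.4925 + 27.042 = 292.5345 mg/L·h
Trapezoidal AUC_0→10.75 (subcutaneous injection):
  [0→2]: (0.00+8.63)/2 × 2 = 8.63
  [2→2.25]: (8.63+8.34)/2 × 0.25 = 2.12125
  [2.25→5.25]: (8.34+3.62)/2 × 3 = 17.94
  [5.25→9.25]: (3.62+0.90)/2 × 4 = 9.04
  [9.25→10.75]: (0.90+0.53)/2 × 1.5 = 1.0725
  Sum = 38.80375 mg/L·h
subcutaneous injection tail: 0.53/0.355 = 1.493; AUC_ev,0→∞ = 38.80375 + 1.493 = 40.29675 mg/L·h
F = (AUC_ev/D_ev)/(AUC_iv/D_iv) = (40.29675/800)/(292.5345/200) = 0.0503709/1.4626725 = 0.0344

F = 0.0344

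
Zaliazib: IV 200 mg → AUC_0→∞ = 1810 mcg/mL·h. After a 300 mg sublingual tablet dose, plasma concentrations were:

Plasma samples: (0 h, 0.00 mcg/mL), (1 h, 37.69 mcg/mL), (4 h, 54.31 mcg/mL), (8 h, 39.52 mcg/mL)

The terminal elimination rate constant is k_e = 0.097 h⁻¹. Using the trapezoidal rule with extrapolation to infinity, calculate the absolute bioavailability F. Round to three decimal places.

F = 0.277

Trapezoidal AUC_0→8 (sublingual tablet):
  [0→1]: (0.00+37.69)/2 × 1 = 18.845
  [1→4]: (37.69+54.31)/2 × 3 = 138.0
  [4→8]: (54.31+39.52)/2 × 4 = 187.66
  Sum = 344.505 mcg/mL·h
Tail: C_last/k_e = 39.52/0.097 = 407.423
AUC_0→∞ (sublingual tablet) = 344.505 + 407.423 = 751.928 mcg/mL·h
F = (AUC_ev/D_ev)/(AUC_iv/D_iv) = (751.928/300)/(1810/200) = 2.50643/9.05 = 0.2770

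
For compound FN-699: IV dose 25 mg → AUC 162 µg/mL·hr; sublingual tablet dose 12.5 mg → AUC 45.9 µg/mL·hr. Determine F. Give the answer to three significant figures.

F = 0.567

F = (AUC_ev / D_ev) / (AUC_iv / D_iv)
  = (45.9/12.5) / (162/25)
  = 3.672 / 6.48 = 0.5667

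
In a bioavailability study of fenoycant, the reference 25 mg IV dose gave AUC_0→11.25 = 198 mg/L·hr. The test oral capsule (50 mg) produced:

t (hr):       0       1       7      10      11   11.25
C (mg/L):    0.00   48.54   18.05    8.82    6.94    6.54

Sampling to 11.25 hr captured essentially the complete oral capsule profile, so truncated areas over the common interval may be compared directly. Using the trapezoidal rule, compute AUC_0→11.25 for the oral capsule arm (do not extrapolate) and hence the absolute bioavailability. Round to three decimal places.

Trapezoidal AUC_0→11.25 (oral capsule):
  [0→1]: (0.00+48.54)/2 × 1 = 24.27
  [1→7]: (48.54+18.05)/2 × 6 = 199.77
  [7→10]: (18.05+8.82)/2 × 3 = 40.305
  [10→11]: (8.82+6.94)/2 × 1 = 7.88
  [11→11.25]: (6.94+6.54)/2 × 0.25 = 1.685
  Sum = 273.91 mg/L·hr
F = (AUC_ev/D_ev)/(AUC_iv/D_iv) = (273.91/50)/(198/25) = 5.4782/7.92 = 0.6917

F = 0.692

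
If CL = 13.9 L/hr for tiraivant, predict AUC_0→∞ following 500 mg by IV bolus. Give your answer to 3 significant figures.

AUC = 36.0 mg/L·hr

AUC_0→∞ = Dose_iv / CL
        = 500 / 13.9 = 35.9712 mg/L·hr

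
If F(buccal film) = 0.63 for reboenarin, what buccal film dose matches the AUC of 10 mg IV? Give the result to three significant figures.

D_buccal = 15.9 mg

For equal systemic exposure: F × D_ev = D_iv
D_ev = D_iv / F = 10 / 0.63 = 15.873 mg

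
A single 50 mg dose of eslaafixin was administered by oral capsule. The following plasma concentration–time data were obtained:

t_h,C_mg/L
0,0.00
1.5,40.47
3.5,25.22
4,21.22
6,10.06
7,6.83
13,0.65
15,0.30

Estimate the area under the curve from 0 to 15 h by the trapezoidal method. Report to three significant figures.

Trapezoidal AUC_0→15:
  [0→1.5]: (0.00+40.47)/2 × 1.5 = 30.3525
  [1.5→3.5]: (40.47+25.22)/2 × 2 = 65.69
  [3.5→4]: (25.22+21.22)/2 × 0.5 = 11.61
  [4→6]: (21.22+10.06)/2 × 2 = 31.28
  [6→7]: (10.06+6.83)/2 × 1 = 8.445
  [7→13]: (6.83+0.65)/2 × 6 = 22.44
  [13→15]: (0.65+0.30)/2 × 2 = 0.95
  Sum = 170.7675 mg/L·h

AUC = 171 mg/L·h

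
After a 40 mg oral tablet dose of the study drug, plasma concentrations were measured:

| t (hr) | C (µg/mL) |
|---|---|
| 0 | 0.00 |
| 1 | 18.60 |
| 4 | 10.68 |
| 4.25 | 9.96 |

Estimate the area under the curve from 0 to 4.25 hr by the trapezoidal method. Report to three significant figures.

Trapezoidal AUC_0→4.25:
  [0→1]: (0.00+18.60)/2 × 1 = 9.3
  [1→4]: (18.60+10.68)/2 × 3 = 43.92
  [4→4.25]: (10.68+9.96)/2 × 0.25 = 2.58
  Sum = 55.8 µg/mL·hr

AUC = 55.8 µg/mL·hr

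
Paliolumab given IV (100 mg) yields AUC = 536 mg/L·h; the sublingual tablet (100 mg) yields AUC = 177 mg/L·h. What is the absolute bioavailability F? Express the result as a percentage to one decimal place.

F = (AUC_ev / D_ev) / (AUC_iv / D_iv)
  = (177/100) / (536/100)
  = 1.77 / 5.36 = 0.3302
  = 33.02%

F = 33.0%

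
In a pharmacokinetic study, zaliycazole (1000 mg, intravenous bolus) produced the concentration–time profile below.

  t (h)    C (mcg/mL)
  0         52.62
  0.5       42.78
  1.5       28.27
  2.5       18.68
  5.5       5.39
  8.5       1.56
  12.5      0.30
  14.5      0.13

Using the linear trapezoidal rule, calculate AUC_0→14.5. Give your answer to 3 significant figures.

Trapezoidal AUC_0→14.5:
  [0→0.5]: (52.62+42.78)/2 × 0.5 = 23.85
  [0.5→1.5]: (42.78+28.27)/2 × 1 = 35.525
  [1.5→2.5]: (28.27+18.68)/2 × 1 = 23.475
  [2.5→5.5]: (18.68+5.39)/2 × 3 = 36.105
  [5.5→8.5]: (5.39+1.56)/2 × 3 = 10.425
  [8.5→12.5]: (1.56+0.30)/2 × 4 = 3.72
  [12.5→14.5]: (0.30+0.13)/2 × 2 = 0.43
  Sum = 133.53 mcg/mL·h

AUC = 134 mcg/mL·h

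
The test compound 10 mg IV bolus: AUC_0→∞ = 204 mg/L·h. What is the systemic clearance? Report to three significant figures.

CL = Dose_iv / AUC_0→∞
   = 10 / 204 = 0.0490196 L/h

CL = 0.0490 L/h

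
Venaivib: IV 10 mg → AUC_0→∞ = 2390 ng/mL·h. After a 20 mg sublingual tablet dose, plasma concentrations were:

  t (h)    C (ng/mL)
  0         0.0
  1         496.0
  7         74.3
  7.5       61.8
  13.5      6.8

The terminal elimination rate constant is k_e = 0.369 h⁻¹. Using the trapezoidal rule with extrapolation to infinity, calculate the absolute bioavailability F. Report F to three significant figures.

Trapezoidal AUC_0→13.5 (sublingual tablet):
  [0→1]: (0.0+496.0)/2 × 1 = 248.0
  [1→7]: (496.0+74.3)/2 × 6 = 1710.9
  [7→7.5]: (74.3+61.8)/2 × 0.5 = 34.025
  [7.5→13.5]: (61.8+6.8)/2 × 6 = 205.8
  Sum = 2198.725 ng/mL·h
Tail: C_last/k_e = 6.8/0.369 = 18.428
AUC_0→∞ (sublingual tablet) = 2198.725 + 18.428 = 2217.153 ng/mL·h
F = (AUC_ev/D_ev)/(AUC_iv/D_iv) = (2217.153/20)/(2390/10) = 110.85765/239 = 0.4638

F = 0.464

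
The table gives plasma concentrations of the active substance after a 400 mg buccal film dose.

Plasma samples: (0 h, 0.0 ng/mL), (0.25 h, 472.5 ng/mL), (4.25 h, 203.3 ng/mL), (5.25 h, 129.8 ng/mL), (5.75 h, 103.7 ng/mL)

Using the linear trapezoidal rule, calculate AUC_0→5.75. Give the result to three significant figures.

AUC = 1640 ng/mL·h

Trapezoidal AUC_0→5.75:
  [0→0.25]: (0.0+472.5)/2 × 0.25 = 59.0625
  [0.25→4.25]: (472.5+203.3)/2 × 4 = 1351.6
  [4.25→5.25]: (203.3+129.8)/2 × 1 = 166.55
  [5.25→5.75]: (129.8+103.7)/2 × 0.5 = 58.375
  Sum = 1635.5875 ng/mL·h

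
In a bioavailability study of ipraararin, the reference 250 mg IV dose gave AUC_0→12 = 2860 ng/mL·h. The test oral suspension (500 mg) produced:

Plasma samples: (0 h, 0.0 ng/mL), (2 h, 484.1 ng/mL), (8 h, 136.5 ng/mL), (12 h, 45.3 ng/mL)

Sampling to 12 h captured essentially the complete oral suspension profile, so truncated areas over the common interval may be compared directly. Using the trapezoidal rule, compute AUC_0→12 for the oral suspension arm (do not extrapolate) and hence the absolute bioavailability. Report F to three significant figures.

Trapezoidal AUC_0→12 (oral suspension):
  [0→2]: (0.0+484.1)/2 × 2 = 484.1
  [2→8]: (484.1+136.5)/2 × 6 = 1861.8
  [8→12]: (136.5+45.3)/2 × 4 = 363.6
  Sum = 2709.5 ng/mL·h
F = (AUC_ev/D_ev)/(AUC_iv/D_iv) = (2709.5/500)/(2860/250) = 5.419/11.44 = 0.4737

F = 0.474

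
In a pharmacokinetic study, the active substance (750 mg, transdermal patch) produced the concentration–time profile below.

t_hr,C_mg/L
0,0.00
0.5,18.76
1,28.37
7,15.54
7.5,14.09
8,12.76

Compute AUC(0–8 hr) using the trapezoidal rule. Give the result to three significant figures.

Trapezoidal AUC_0→8:
  [0→0.5]: (0.00+18.76)/2 × 0.5 = 4.69
  [0.5→1]: (18.76+28.37)/2 × 0.5 = 11.7825
  [1→7]: (28.37+15.54)/2 × 6 = 131.73
  [7→7.5]: (15.54+14.09)/2 × 0.5 = 7.4075
  [7.5→8]: (14.09+12.76)/2 × 0.5 = 6.7125
  Sum = 162.3225 mg/L·hr

AUC = 162 mg/L·hr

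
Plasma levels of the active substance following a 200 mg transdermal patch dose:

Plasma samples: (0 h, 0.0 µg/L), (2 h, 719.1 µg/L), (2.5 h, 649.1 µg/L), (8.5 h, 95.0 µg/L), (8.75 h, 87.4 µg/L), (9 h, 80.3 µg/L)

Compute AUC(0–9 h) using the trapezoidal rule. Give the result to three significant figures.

AUC = 3340 µg/L·h

Trapezoidal AUC_0→9:
  [0→2]: (0.0+719.1)/2 × 2 = 719.1
  [2→2.5]: (719.1+649.1)/2 × 0.5 = 342.05
  [2.5→8.5]: (649.1+95.0)/2 × 6 = 2232.3
  [8.5→8.75]: (95.0+87.4)/2 × 0.25 = 22.8
  [8.75→9]: (87.4+80.3)/2 × 0.25 = 20.9625
  Sum = 3337.2125 µg/L·h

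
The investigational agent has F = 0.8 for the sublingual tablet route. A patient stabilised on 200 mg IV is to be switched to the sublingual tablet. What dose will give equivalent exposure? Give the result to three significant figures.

For equal systemic exposure: F × D_ev = D_iv
D_ev = D_iv / F = 200 / 0.8 = 250 mg

D_sublingual = 250 mg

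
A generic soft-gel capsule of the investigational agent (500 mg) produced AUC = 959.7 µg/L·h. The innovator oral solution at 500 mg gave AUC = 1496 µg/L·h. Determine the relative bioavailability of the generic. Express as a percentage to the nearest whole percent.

F_rel = 64%

F_rel = (AUC_test/D_test) / (AUC_ref/D_ref)
      = (959.7/500) / (1496/500)
      = 1.9194 / 2.992 = 0.6415 = 64.15%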